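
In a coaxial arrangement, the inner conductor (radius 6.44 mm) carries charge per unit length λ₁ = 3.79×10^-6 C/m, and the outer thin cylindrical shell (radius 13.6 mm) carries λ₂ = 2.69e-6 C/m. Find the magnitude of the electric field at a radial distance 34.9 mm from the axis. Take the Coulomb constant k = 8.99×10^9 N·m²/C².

E = 3.34e6 N/C

Coaxial Gaussian cylinder, radius r = 34.9 mm, length L (r > 13.6 mm, enclosing both).
λ_enc = λ₁ + λ₂ = (3.79×10^-6) + (2.69×10^-6) = 6.48×10^-6 C/m.
Gauss's law: E·2πrL = λ_enc L/ε₀.
E = 2k|λ_enc|/r = 2(8.99×10^9)(6.48×10^-6)/(0.0349) = 3.34e6 N/C.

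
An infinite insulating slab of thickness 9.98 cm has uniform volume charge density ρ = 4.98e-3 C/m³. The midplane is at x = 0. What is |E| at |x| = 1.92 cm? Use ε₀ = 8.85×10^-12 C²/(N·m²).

E ≈ 1.08e7 V/m

By symmetry E is perpendicular to the slab. A Gaussian pillbox from −1.92 cm to +1.92 cm (face area A) lies entirely within the slab.
Q_enc = ρ·(2x)·A and flux = 2EA, so 2EA = 2ρxA/ε₀ ⇒ E = |ρ|x/ε₀.
E = (4.98×10^-3)(0.0192)/(8.85×10^-12) = 1.08×10^7 N/C.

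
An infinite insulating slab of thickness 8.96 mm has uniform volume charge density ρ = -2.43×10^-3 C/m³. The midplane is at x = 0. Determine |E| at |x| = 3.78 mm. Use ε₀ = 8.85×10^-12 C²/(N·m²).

By symmetry E is perpendicular to the slab. A Gaussian pillbox from −3.78 mm to +3.78 mm (face area A) lies entirely within the slab.
Q_enc = ρ·(2x)·A and flux = 2EA, so 2EA = 2ρxA/ε₀ ⇒ E = |ρ|x/ε₀.
E = (2.43×10^-3)(0.00378)/(8.85×10^-12) = 1.04e6 N/C.

E = 1.04×10^6 N/C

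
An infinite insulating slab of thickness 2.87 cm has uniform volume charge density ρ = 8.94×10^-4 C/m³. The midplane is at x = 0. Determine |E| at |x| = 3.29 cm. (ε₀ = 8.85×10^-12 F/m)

E ≈ 1.45×10^6 N/C

The point |x| = 3.29 cm lies outside the slab (half-thickness 0.01435 m). A symmetric pillbox spanning the full slab encloses Q_enc = ρ·d·A.
Flux = 2EA ⇒ E = |ρ|d/(2ε₀), independent of distance outside.
E = (8.94e-4)(0.0287)/(2·8.85×10^-12) = 1.45e6 N/C.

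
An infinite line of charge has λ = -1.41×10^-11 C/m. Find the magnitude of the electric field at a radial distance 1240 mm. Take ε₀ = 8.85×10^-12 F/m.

Coaxial Gaussian cylinder, radius r = 1240 mm, length L.
Q_enc = λL, so λ_enc = -1.41e-11 C/m.
Since E is radial and uniform over the curved surface, Φ = E·2πrL = Q_enc/ε₀ = λ_enc L/ε₀.
E = |λ_enc|/(2πε₀r) = (1.41×10^-11)/(2π·8.85×10^-12·1.24) = 0.204 N/C.

E = 0.204 N/C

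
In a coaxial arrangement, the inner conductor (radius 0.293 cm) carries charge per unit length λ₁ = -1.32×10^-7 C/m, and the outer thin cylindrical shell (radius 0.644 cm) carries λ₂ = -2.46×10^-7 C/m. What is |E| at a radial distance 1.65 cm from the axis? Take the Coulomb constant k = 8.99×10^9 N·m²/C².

E = 4.12×10^5 V/m

By cylindrical symmetry E is radial; use a coaxial Gaussian cylinder of radius 1.65 cm and length L (r > 0.644 cm, enclosing both).
λ_enc = λ₁ + λ₂ = (-1.32×10^-7) + (-2.46×10^-7) = -3.78e-7 C/m.
Since E is radial and uniform over the curved surface, Φ = E·2πrL = Q_enc/ε₀ = λ_enc L/ε₀.
E = 2k|λ_enc|/r = 2(8.99×10^9)(3.78e-7)/(0.0165) = 4.12e5 N/C.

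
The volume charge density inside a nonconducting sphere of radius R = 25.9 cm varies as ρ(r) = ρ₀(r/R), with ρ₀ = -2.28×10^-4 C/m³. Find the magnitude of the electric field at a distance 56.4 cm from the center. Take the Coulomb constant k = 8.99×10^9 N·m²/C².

Take a concentric spherical Gaussian surface of radius r = 56.4 cm (r > R, all charge enclosed).
Q_enc = 4π ∫₀^R ρ₀(r'/R)^1 r'² dr' = 4πρ₀R³/4 = -1.244e-5 C.
Gauss's law: E·4πr² = Q_enc/ε₀.
E = k|Q_enc|/r² = (8.99×10^9)(1.244e-5)/(0.564)² = 3.52e5 N/C.

3.52×10^5 N/C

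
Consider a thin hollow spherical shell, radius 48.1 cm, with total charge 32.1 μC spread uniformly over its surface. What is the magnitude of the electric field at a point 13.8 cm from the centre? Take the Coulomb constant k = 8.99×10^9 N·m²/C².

E = 0 (no enclosed charge)

Use a concentric Gaussian sphere at r = 13.8 cm (inside the shell, r < 48.1 cm).
All the charge is outside the Gaussian surface: Q_enc = 0, hence E = 0 everywhere inside the shell.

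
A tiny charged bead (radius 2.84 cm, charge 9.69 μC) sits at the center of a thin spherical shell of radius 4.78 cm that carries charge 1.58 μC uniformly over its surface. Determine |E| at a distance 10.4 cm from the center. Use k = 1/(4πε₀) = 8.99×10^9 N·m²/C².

|E| ≈ 9.37e6 V/m

By spherical symmetry E is radial; choose a Gaussian sphere of radius r = 10.4 cm (r > 4.78 cm, enclosing both).
Q_enc = (9.69 μC) + (1.58 μC) = 1.127×10^-5 C.
Gauss's law: E·4πr² = Q_enc/ε₀.
E = k|Q_enc|/r² = (8.99×10^9)(1.127e-5)/(0.104)² = 9.37e6 N/C.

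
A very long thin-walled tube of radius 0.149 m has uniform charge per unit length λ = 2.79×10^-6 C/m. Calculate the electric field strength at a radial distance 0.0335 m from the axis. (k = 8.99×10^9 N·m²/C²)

Choose a coaxial cylinder of radius r = 0.0335 m (arbitrary length L) as the Gaussian surface (r < 0.149 m, inside the shell).
All the surface charge lies outside this cylinder: Q_enc = 0, hence E = 0.

|E| = 0 V/m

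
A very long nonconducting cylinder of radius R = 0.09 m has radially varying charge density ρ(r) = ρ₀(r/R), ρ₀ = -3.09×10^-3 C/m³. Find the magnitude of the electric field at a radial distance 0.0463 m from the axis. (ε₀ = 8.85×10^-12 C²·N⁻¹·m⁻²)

Coaxial Gaussian cylinder, radius r = 0.0463 m, length L (r < R).
λ_enc = ∫₀^r ρ(r')·2πr' dr' = (2πρ₀/R)·r^3/3 = -7.137e-6 C/m.
Applying ∮E·dA = Q_enc/ε₀ with the end caps contributing no flux:
E = |λ_enc|/(2πε₀r) = (7.137×10^-6)/(2π·8.85×10^-12·0.0463) = 2.77×10^6 N/C.

|E| ≈ 2.77×10^6 N/C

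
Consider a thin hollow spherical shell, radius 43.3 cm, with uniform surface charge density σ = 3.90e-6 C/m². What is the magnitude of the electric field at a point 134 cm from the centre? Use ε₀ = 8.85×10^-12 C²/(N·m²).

Take a concentric spherical Gaussian surface of radius r = 134 cm (r > 43.3 cm).
The entire shell is enclosed: Q_enc = σ·4πR² = (3.90e-6)·4π·(0.433)² = 9.189×10^-6 C.
Since E is radial and uniform over the Gaussian sphere, Φ = E·4πr² = Q_enc/ε₀.
E = |Q_enc|/(4πε₀r²) = (9.189e-6)/(4π·8.85×10^-12·(1.34)²) = 4.60×10^4 N/C.

E ≈ 4.60×10^4 V/m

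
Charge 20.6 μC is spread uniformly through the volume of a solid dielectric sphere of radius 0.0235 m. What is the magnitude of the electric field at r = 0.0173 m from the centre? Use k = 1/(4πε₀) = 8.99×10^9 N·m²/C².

E = 2.47×10^8 N/C

Symmetry ⇒ E = E(r) r̂. Gaussian sphere of radius r = 0.0173 m (r < R).
Only the charge within r is enclosed: Q_enc = Q·(r/R)³ = (20.6 μC)·(0.0173 m/0.0235 m)³ = 8.219e-6 C.
Gauss's law: E·4πr² = Q_enc/ε₀.
E = k|Q_enc|/r² = (8.99×10^9)(8.219×10^-6)/(0.0173)² = 2.47e8 N/C.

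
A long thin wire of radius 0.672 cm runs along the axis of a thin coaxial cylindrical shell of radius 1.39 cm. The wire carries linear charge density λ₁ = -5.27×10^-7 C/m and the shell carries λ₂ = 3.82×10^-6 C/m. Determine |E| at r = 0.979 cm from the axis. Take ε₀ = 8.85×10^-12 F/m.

By cylindrical symmetry E is radial; use a coaxial Gaussian cylinder of radius 0.979 cm and length L (between the conductors, 0.672 cm < r < 1.39 cm).
Only the inner wire is enclosed; the outer shell contributes nothing inside itself. λ_enc = λ₁ = -5.27×10^-7 C/m.
By Gauss's law (flux through the curved wall only), E·2πrL = λ_enc L/ε₀.
E = |λ_enc|/(2πε₀r) = (5.27×10^-7)/(2π·8.85×10^-12·0.00979) = 9.68×10^5 N/C.

9.68×10^5 N/C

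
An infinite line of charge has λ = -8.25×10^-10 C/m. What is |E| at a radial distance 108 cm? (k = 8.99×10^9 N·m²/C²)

13.7 V/m

Choose a coaxial cylinder of radius r = 108 cm (arbitrary length L) as the Gaussian surface.
Q_enc = λL, so λ_enc = -8.25×10^-10 C/m.
By Gauss's law (flux through the curved wall only), E·2πrL = λ_enc L/ε₀.
E = 2k|λ_enc|/r = 2(8.99×10^9)(8.25e-10)/(1.08) = 13.7 N/C.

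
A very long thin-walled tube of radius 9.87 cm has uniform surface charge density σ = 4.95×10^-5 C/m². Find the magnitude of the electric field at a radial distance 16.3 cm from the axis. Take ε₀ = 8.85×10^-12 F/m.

E = 3.39×10^6 V/m

Coaxial Gaussian cylinder, radius r = 16.3 cm, length L (r > 9.87 cm).
The whole shell is enclosed: λ_enc = σ·2πR = (4.95×10^-5)·2π·(0.0987) = 3.07e-5 C/m.
Since E is radial and uniform over the curved surface, Φ = E·2πrL = Q_enc/ε₀ = λ_enc L/ε₀.
E = |λ_enc|/(2πε₀r) = (3.07e-5)/(2π·8.85×10^-12·0.163) = 3.39×10^6 N/C.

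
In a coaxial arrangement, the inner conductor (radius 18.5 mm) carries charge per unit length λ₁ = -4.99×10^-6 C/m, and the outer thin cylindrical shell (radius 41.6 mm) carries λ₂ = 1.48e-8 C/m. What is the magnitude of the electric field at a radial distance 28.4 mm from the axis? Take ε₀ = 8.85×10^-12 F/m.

E = 3.16×10^6 V/m

By cylindrical symmetry E is radial; use a coaxial Gaussian cylinder of radius 28.4 mm and length L (between the conductors, 18.5 mm < r < 41.6 mm).
The shell at 41.6 mm lies outside the Gaussian surface, so λ_enc = λ₁ = -4.99×10^-6 C/m.
Applying ∮E·dA = Q_enc/ε₀ with the end caps contributing no flux:
E = |λ_enc|/(2πε₀r) = (4.99×10^-6)/(2π·8.85×10^-12·0.0284) = 3.16×10^6 N/C.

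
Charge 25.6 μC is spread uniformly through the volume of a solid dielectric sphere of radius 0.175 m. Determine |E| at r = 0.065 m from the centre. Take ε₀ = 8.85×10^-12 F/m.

E ≈ 2.79e6 V/m

Use a concentric Gaussian sphere at r = 0.065 m (r < R).
Only the charge within r is enclosed: Q_enc = Q·(r/R)³ = (25.6 μC)·(0.065 m/0.175 m)³ = 1.312e-6 C.
Gauss's law: E·4πr² = Q_enc/ε₀.
E = |Q_enc|/(4πε₀r²) = (1.312e-6)/(4π·8.85×10^-12·(0.065)²) = 2.79×10^6 N/C.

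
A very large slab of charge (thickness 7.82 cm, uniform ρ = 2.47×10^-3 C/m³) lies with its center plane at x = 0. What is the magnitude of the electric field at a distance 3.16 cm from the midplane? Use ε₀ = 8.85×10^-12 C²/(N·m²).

By symmetry E is perpendicular to the slab. A Gaussian pillbox from −3.16 cm to +3.16 cm (face area A) lies entirely within the slab.
Q_enc = ρ·(2x)·A and flux = 2EA, so 2EA = 2ρxA/ε₀ ⇒ E = |ρ|x/ε₀.
E = (2.47×10^-3)(0.0316)/(8.85×10^-12) = 8.82×10^6 N/C.

|E| = 8.82×10^6 V/m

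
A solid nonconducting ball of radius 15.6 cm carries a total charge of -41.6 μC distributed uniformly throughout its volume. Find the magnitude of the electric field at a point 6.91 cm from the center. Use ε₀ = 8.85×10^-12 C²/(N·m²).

E ≈ 6.81×10^6 N/C

By spherical symmetry E is radial; choose a Gaussian sphere of radius r = 6.91 cm (r < R).
Only the charge within r is enclosed: Q_enc = Q·(r/R)³ = (-41.6 μC)·(6.91 cm/15.6 cm)³ = -3.615×10^-6 C.
Since E is radial and uniform over the Gaussian sphere, Φ = E·4πr² = Q_enc/ε₀.
E = |Q_enc|/(4πε₀r²) = (3.615e-6)/(4π·8.85×10^-12·(0.0691)²) = 6.81e6 N/C.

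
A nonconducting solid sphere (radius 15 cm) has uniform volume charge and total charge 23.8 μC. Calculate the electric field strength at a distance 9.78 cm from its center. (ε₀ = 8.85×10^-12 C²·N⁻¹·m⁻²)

Symmetry ⇒ E = E(r) r̂. Gaussian sphere of radius r = 9.78 cm (r < R).
For a uniform sphere the enclosed fraction is (r/R)³, so Q_enc = (23.8 μC)(0.0978/0.15)³ = 6.597×10^-6 C.
Gauss's law: E·4πr² = Q_enc/ε₀.
E = |Q_enc|/(4πε₀r²) = (6.597×10^-6)/(4π·8.85×10^-12·(0.0978)²) = 6.20×10^6 N/C.

6.20×10^6 V/m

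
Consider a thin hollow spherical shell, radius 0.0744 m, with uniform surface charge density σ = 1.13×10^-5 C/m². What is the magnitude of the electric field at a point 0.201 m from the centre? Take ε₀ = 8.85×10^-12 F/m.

Take a concentric spherical Gaussian surface of radius r = 0.201 m (r > 0.0744 m).
The entire shell is enclosed: Q_enc = σ·4πR² = (1.13×10^-5)·4π·(0.0744)² = 7.86×10^-7 C.
Gauss's law: E·4πr² = Q_enc/ε₀.
E = |Q_enc|/(4πε₀r²) = (7.86×10^-7)/(4π·8.85×10^-12·(0.201)²) = 1.75×10^5 N/C.

1.75×10^5 N/C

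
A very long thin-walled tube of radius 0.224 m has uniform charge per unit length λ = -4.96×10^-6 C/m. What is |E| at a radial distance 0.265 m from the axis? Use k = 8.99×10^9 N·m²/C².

Choose a coaxial cylinder of radius r = 0.265 m (arbitrary length L) as the Gaussian surface (r > 0.224 m).
The full line charge is enclosed: λ_enc = -4.96×10^-6 C/m.
Gauss's law: E·2πrL = λ_enc L/ε₀.
E = 2k|λ_enc|/r = 2(8.99×10^9)(4.96e-6)/(0.265) = 3.37e5 N/C.

E ≈ 3.37e5 N/C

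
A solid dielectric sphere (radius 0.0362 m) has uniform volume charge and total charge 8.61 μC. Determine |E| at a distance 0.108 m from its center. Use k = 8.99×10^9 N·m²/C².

Symmetry ⇒ E = E(r) r̂. Gaussian sphere of radius r = 0.108 m (r > R, so the entire charge is enclosed).
Q_enc = 8.61 μC = 8.61×10^-6 C.
Gauss's law: E·4πr² = Q_enc/ε₀.
E = k|Q_enc|/r² = (8.99×10^9)(8.61×10^-6)/(0.108)² = 6.64e6 N/C.

|E| ≈ 6.64×10^6 V/m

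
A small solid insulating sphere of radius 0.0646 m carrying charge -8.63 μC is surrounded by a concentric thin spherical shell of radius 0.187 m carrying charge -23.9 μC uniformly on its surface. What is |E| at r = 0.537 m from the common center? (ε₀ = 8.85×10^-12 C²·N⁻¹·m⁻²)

Use a concentric Gaussian sphere at r = 0.537 m (r > 0.187 m, enclosing both).
Q_enc = (-8.63 μC) + (-23.9 μC) = -3.253×10^-5 C.
By Gauss's law, ∮E·dA = E·4πr² = Q_enc/ε₀.
E = |Q_enc|/(4πε₀r²) = (3.253×10^-5)/(4π·8.85×10^-12·(0.537)²) = 1.01×10^6 N/C.

|E| = 1.01e6 N/C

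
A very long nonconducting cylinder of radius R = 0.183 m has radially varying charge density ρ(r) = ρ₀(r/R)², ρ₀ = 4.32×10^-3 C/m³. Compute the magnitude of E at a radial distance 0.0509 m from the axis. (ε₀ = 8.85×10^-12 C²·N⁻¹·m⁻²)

Take a coaxial cylindrical Gaussian surface of radius r = 0.0509 m and length L (r < R).
λ_enc = ∫₀^r ρ(r')·2πr' dr' = (2πρ₀/R²)·r^4/4 = 1.36×10^-6 C/m.
Gauss's law: E·2πrL = λ_enc L/ε₀.
E = |λ_enc|/(2πε₀r) = (1.36e-6)/(2π·8.85×10^-12·0.0509) = 4.81×10^5 N/C.

4.81×10^5 N/C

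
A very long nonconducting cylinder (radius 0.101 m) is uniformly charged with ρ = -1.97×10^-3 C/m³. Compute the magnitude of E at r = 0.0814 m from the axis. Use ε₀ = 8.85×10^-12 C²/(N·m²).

|E| = 9.06×10^6 V/m

Coaxial Gaussian cylinder, radius r = 0.0814 m, length L (r < R).
Enclosed charge per unit length: λ_enc = ρ·πr² = (-1.97e-3)π(0.0814)² = -4.101e-5 C/m.
Gauss's law: E·2πrL = λ_enc L/ε₀.
E = |λ_enc|/(2πε₀r) = (4.101e-5)/(2π·8.85×10^-12·0.0814) = 9.06×10^6 N/C.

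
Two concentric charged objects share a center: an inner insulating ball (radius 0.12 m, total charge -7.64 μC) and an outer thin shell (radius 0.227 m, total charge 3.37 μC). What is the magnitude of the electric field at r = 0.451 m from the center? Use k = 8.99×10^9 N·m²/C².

By spherical symmetry E is radial; choose a Gaussian sphere of radius r = 0.451 m (r > 0.227 m, enclosing both).
Q_enc = (-7.64 μC) + (3.37 μC) = -4.27e-6 C.
Since E is radial and uniform over the Gaussian sphere, Φ = E·4πr² = Q_enc/ε₀.
E = k|Q_enc|/r² = (8.99×10^9)(4.27×10^-6)/(0.451)² = 1.89e5 N/C.

|E| ≈ 1.89×10^5 N/C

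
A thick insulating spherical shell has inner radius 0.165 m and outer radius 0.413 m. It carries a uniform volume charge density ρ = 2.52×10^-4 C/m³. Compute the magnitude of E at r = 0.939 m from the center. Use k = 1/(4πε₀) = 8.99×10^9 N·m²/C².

7.10×10^5 N/C

Take a concentric spherical Gaussian surface of radius r = 0.939 m (r > 0.413 m, enclosing the whole shell).
Q_enc = ρ·(4π/3)(b³ − a³) = (2.52×10^-4)·(4π/3)·((0.413)³ − (0.165)³) = 6.962×10^-5 C.
Since E is radial and uniform over the Gaussian sphere, Φ = E·4πr² = Q_enc/ε₀.
E = k|Q_enc|/r² = (8.99×10^9)(6.962×10^-5)/(0.939)² = 7.10e5 N/C.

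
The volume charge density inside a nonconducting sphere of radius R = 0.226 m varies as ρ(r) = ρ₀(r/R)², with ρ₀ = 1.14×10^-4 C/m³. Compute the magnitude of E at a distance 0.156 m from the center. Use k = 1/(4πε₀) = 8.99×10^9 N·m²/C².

Take a concentric spherical Gaussian surface of radius r = 0.156 m (r < R).
Integrate the density: Q_enc = 4π ∫₀^r ρ₀(r'/R)^2 r'² dr' = 4πρ₀ r^5/(5·R²) = 5.183×10^-7 C.
By Gauss's law, ∮E·dA = E·4πr² = Q_enc/ε₀.
E = k|Q_enc|/r² = (8.99×10^9)(5.183×10^-7)/(0.156)² = 1.91×10^5 N/C.

E ≈ 1.91×10^5 V/m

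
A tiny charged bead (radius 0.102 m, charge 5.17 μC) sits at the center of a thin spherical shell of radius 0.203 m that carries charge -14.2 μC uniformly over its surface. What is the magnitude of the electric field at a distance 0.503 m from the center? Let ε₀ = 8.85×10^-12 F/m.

3.21×10^5 N/C

By spherical symmetry E is radial; choose a Gaussian sphere of radius r = 0.503 m (r > 0.203 m, enclosing both).
Q_enc = (5.17 μC) + (-14.2 μC) = -9.03×10^-6 C.
Applying ∮E·dA = Q_enc/ε₀ with Φ = E(4πr²):
E = |Q_enc|/(4πε₀r²) = (9.03e-6)/(4π·8.85×10^-12·(0.503)²) = 3.21e5 N/C.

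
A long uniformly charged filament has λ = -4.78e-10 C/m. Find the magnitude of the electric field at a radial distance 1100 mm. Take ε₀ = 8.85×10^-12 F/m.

7.81 N/C

Choose a coaxial cylinder of radius r = 1100 mm (arbitrary length L) as the Gaussian surface.
Q_enc = λL, so λ_enc = -4.78e-10 C/m.
Applying ∮E·dA = Q_enc/ε₀ with the end caps contributing no flux:
E = |λ_enc|/(2πε₀r) = (4.78×10^-10)/(2π·8.85×10^-12·1.1) = 7.81 N/C.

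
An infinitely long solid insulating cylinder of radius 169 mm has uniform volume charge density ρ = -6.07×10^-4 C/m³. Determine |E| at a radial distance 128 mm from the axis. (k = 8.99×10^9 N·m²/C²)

Coaxial Gaussian cylinder, radius r = 128 mm, length L (r < R).
Enclosed charge per unit length: λ_enc = ρ·πr² = (-6.07e-4)π(0.128)² = -3.124×10^-5 C/m.
Gauss's law: E·2πrL = λ_enc L/ε₀.
E = 2k|λ_enc|/r = 2(8.99×10^9)(3.124×10^-5)/(0.128) = 4.39e6 N/C.

4.39e6 V/m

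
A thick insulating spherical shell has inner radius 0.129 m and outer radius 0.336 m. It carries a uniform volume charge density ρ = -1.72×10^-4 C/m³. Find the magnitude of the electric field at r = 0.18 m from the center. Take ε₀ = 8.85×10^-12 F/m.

|E| ≈ 7.37×10^5 N/C

Use a concentric Gaussian sphere at r = 0.18 m (within the shell material, 0.129 m < r < 0.336 m).
Enclosed charge is the volume from a to r: Q_enc = (4π/3)ρ(r³ − a³) = -2.655×10^-6 C.
Gauss's law: E·4πr² = Q_enc/ε₀.
E = |Q_enc|/(4πε₀r²) = (2.655×10^-6)/(4π·8.85×10^-12·(0.18)²) = 7.37×10^5 N/C.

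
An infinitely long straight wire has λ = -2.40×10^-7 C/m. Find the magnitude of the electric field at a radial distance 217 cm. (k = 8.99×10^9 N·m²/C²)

By cylindrical symmetry E is radial; use a coaxial Gaussian cylinder of radius 217 cm and length L.
Q_enc = λL, so λ_enc = -2.40×10^-7 C/m.
Gauss's law: E·2πrL = λ_enc L/ε₀.
E = 2k|λ_enc|/r = 2(8.99×10^9)(2.40×10^-7)/(2.17) = 1.99e3 N/C.

1.99×10^3 N/C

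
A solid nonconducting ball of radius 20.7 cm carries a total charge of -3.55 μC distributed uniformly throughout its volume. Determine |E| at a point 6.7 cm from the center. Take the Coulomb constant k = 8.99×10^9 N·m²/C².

2.41×10^5 N/C

Use a concentric Gaussian sphere at r = 6.7 cm (r < R).
Only the charge within r is enclosed: Q_enc = Q·(r/R)³ = (-3.55 μC)·(6.7 cm/20.7 cm)³ = -1.204e-7 C.
By Gauss's law, ∮E·dA = E·4πr² = Q_enc/ε₀.
E = k|Q_enc|/r² = (8.99×10^9)(1.204×10^-7)/(0.067)² = 2.41e5 N/C.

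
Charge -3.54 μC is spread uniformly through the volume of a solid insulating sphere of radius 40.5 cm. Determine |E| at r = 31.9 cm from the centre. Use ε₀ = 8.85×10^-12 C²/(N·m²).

By spherical symmetry E is radial; choose a Gaussian sphere of radius r = 31.9 cm (r < R).
Only the charge within r is enclosed: Q_enc = Q·(r/R)³ = (-3.54 μC)·(31.9 cm/40.5 cm)³ = -1.73×10^-6 C.
Applying ∮E·dA = Q_enc/ε₀ with Φ = E(4πr²):
E = |Q_enc|/(4πε₀r²) = (1.73×10^-6)/(4π·8.85×10^-12·(0.319)²) = 1.53×10^5 N/C.

|E| = 1.53e5 V/m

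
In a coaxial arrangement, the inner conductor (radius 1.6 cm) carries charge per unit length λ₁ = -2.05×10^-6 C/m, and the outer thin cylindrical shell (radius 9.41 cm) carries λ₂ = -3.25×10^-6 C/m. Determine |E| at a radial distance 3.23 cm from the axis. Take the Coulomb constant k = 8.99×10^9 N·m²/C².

By cylindrical symmetry E is radial; use a coaxial Gaussian cylinder of radius 3.23 cm and length L (between the conductors, 1.6 cm < r < 9.41 cm).
The shell at 9.41 cm lies outside the Gaussian surface, so λ_enc = λ₁ = -2.05×10^-6 C/m.
Applying ∮E·dA = Q_enc/ε₀ with the end caps contributing no flux:
E = 2k|λ_enc|/r = 2(8.99×10^9)(2.05×10^-6)/(0.0323) = 1.14×10^6 N/C.

|E| = 1.14×10^6 N/C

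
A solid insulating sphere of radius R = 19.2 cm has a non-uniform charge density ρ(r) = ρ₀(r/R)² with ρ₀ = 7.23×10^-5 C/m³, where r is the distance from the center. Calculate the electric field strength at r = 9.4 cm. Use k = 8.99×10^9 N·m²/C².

|E| = 3.68×10^4 N/C

Take a concentric spherical Gaussian surface of radius r = 9.4 cm (r < R).
Integrate the density: Q_enc = 4π ∫₀^r ρ₀(r'/R)^2 r'² dr' = 4πρ₀ r^5/(5·R²) = 3.618×10^-8 C.
Applying ∮E·dA = Q_enc/ε₀ with Φ = E(4πr²):
E = k|Q_enc|/r² = (8.99×10^9)(3.618e-8)/(0.094)² = 3.68×10^4 N/C.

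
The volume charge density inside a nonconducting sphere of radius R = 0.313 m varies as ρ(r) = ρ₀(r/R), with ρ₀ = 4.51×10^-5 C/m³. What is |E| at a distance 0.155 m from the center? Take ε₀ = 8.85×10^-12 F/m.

Symmetry ⇒ E = E(r) r̂. Gaussian sphere of radius r = 0.155 m (r < R).
Q_enc = ∫₀^r ρ(r')·4πr'² dr' = (4πρ₀/R) ∫₀^r r'^3 dr' = 4πρ₀ r^4/(4·R) = 2.613×10^-7 C.
Gauss's law: E·4πr² = Q_enc/ε₀.
E = |Q_enc|/(4πε₀r²) = (2.613e-7)/(4π·8.85×10^-12·(0.155)²) = 9.78e4 N/C.

9.78e4 V/m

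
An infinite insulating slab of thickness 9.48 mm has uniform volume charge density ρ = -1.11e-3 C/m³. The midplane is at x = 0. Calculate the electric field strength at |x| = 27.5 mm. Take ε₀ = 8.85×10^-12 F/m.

E ≈ 5.95e5 N/C

The point |x| = 27.5 mm lies outside the slab (half-thickness 0.00474 m). A symmetric pillbox spanning the full slab encloses Q_enc = ρ·d·A.
Flux = 2EA ⇒ E = |ρ|d/(2ε₀), independent of distance outside.
E = (1.11×10^-3)(0.00948)/(2·8.85×10^-12) = 5.95×10^5 N/C.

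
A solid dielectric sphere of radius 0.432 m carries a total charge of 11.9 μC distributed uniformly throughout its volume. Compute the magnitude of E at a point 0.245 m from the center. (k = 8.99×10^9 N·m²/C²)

E = 3.25×10^5 N/C

Symmetry ⇒ E = E(r) r̂. Gaussian sphere of radius r = 0.245 m (r < R).
Only the charge within r is enclosed: Q_enc = Q·(r/R)³ = (11.9 μC)·(0.245 m/0.432 m)³ = 2.171e-6 C.
Gauss's law: E·4πr² = Q_enc/ε₀.
E = k|Q_enc|/r² = (8.99×10^9)(2.171×10^-6)/(0.245)² = 3.25×10^5 N/C.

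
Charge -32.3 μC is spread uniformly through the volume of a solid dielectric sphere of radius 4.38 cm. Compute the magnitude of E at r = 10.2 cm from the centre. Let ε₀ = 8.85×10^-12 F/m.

By spherical symmetry E is radial; choose a Gaussian sphere of radius r = 10.2 cm (r > R, so the entire charge is enclosed).
Q_enc = -32.3 μC = -3.23×10^-5 C.
Since E is radial and uniform over the Gaussian sphere, Φ = E·4πr² = Q_enc/ε₀.
E = |Q_enc|/(4πε₀r²) = (3.23×10^-5)/(4π·8.85×10^-12·(0.102)²) = 2.79×10^7 N/C.

|E| ≈ 2.79e7 N/C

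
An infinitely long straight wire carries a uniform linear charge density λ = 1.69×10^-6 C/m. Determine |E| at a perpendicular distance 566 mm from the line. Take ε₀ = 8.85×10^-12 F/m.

Coaxial Gaussian cylinder, radius r = 566 mm, length L.
Q_enc = λL, so λ_enc = 1.69e-6 C/m.
By Gauss's law (flux through the curved wall only), E·2πrL = λ_enc L/ε₀.
E = |λ_enc|/(2πε₀r) = (1.69e-6)/(2π·8.85×10^-12·0.566) = 5.37e4 N/C.

E ≈ 5.37×10^4 V/m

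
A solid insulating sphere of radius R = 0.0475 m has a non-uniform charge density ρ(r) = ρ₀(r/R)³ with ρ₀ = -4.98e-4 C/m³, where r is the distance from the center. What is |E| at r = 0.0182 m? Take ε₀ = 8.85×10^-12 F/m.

|E| = 9.60×10^3 N/C

By spherical symmetry E is radial; choose a Gaussian sphere of radius r = 0.0182 m (r < R).
Q_enc = ∫₀^r ρ(r')·4πr'² dr' = (4πρ₀/R³) ∫₀^r r'^5 dr' = 4πρ₀ r^6/(6·R³) = -3.537×10^-10 C.
Gauss's law: E·4πr² = Q_enc/ε₀.
E = |Q_enc|/(4πε₀r²) = (3.537e-10)/(4π·8.85×10^-12·(0.0182)²) = 9.60×10^3 N/C.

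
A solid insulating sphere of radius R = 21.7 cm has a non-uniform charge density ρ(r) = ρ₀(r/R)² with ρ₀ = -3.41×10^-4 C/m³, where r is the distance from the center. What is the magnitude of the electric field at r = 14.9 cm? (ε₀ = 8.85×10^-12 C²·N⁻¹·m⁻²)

Take a concentric spherical Gaussian surface of radius r = 14.9 cm (r < R).
Q_enc = ∫₀^r ρ(r')·4πr'² dr' = (4πρ₀/R²) ∫₀^r r'^4 dr' = 4πρ₀ r^5/(5·R²) = -1.337e-6 C.
Applying ∮E·dA = Q_enc/ε₀ with Φ = E(4πr²):
E = |Q_enc|/(4πε₀r²) = (1.337×10^-6)/(4π·8.85×10^-12·(0.149)²) = 5.41×10^5 N/C.

|E| = 5.41×10^5 V/m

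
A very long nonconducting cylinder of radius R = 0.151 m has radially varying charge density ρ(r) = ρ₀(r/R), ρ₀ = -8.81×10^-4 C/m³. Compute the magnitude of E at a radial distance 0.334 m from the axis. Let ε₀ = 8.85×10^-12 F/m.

E = 2.27×10^6 N/C

Choose a coaxial cylinder of radius r = 0.334 m (arbitrary length L) as the Gaussian surface (r > R, full charge per length enclosed).
λ_enc = 2π ∫₀^R ρ₀(r'/R)^1 r' dr' = 2πρ₀R²/3 = -4.207×10^-5 C/m.
Since E is radial and uniform over the curved surface, Φ = E·2πrL = Q_enc/ε₀ = λ_enc L/ε₀.
E = |λ_enc|/(2πε₀r) = (4.207×10^-5)/(2π·8.85×10^-12·0.334) = 2.27×10^6 N/C.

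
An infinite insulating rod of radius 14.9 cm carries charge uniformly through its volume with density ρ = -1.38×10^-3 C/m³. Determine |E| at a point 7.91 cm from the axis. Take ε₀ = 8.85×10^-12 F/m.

Take a coaxial cylindrical Gaussian surface of radius r = 7.91 cm and length L (r < R).
Enclosed charge per unit length: λ_enc = ρ·πr² = (-1.38e-3)π(0.0791)² = -2.713×10^-5 C/m.
Since E is radial and uniform over the curved surface, Φ = E·2πrL = Q_enc/ε₀ = λ_enc L/ε₀.
E = |λ_enc|/(2πε₀r) = (2.713×10^-5)/(2π·8.85×10^-12·0.0791) = 6.17×10^6 N/C.

|E| ≈ 6.17e6 N/C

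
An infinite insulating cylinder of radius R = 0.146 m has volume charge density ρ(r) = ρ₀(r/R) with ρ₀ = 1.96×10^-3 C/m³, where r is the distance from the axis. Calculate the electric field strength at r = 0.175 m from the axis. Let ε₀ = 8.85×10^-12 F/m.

Coaxial Gaussian cylinder, radius r = 0.175 m, length L (r > R, full charge per length enclosed).
λ_enc = 2π ∫₀^R ρ₀(r'/R)^1 r' dr' = 2πρ₀R²/3 = 8.75×10^-5 C/m.
Gauss's law: E·2πrL = λ_enc L/ε₀.
E = |λ_enc|/(2πε₀r) = (8.75×10^-5)/(2π·8.85×10^-12·0.175) = 8.99e6 N/C.

8.99×10^6 N/C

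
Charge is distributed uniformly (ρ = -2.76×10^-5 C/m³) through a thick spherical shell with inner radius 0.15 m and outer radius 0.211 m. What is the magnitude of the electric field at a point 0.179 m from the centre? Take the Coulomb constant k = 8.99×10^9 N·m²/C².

|E| ≈ 7.66e4 N/C

Take a concentric spherical Gaussian surface of radius r = 0.179 m (within the shell material, 0.15 m < r < 0.211 m).
Only the shell between 0.15 m and r is enclosed: Q_enc = ρ·(4π/3)(r³ − a³) = (-2.76×10^-5)·(4π/3)·((0.179)³ − (0.15)³) = -2.729e-7 C.
Since E is radial and uniform over the Gaussian sphere, Φ = E·4πr² = Q_enc/ε₀.
E = k|Q_enc|/r² = (8.99×10^9)(2.729e-7)/(0.179)² = 7.66×10^4 N/C.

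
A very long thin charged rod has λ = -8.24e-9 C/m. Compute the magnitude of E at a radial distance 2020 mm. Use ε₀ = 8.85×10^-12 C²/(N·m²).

Take a coaxial cylindrical Gaussian surface of radius r = 2020 mm and length L.
Q_enc = λL, so λ_enc = -8.24×10^-9 C/m.
By Gauss's law (flux through the curved wall only), E·2πrL = λ_enc L/ε₀.
E = |λ_enc|/(2πε₀r) = (8.24e-9)/(2π·8.85×10^-12·2.02) = 73.4 N/C.

E = 73.4 N/C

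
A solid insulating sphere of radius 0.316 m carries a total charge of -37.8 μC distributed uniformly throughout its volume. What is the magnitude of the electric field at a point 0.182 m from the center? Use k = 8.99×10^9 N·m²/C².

By spherical symmetry E is radial; choose a Gaussian sphere of radius r = 0.182 m (r < R).
Only the charge within r is enclosed: Q_enc = Q·(r/R)³ = (-37.8 μC)·(0.182 m/0.316 m)³ = -7.222×10^-6 C.
Applying ∮E·dA = Q_enc/ε₀ with Φ = E(4πr²):
E = k|Q_enc|/r² = (8.99×10^9)(7.222×10^-6)/(0.182)² = 1.96e6 N/C.

E = 1.96×10^6 N/C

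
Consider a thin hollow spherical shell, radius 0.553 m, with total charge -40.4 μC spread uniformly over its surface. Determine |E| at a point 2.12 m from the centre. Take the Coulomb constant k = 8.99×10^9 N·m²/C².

Symmetry ⇒ E = E(r) r̂. Gaussian sphere of radius r = 2.12 m (r > 0.553 m).
The entire shell is enclosed: Q_enc = -4.04×10^-5 C.
By Gauss's law, ∮E·dA = E·4πr² = Q_enc/ε₀.
E = k|Q_enc|/r² = (8.99×10^9)(4.04×10^-5)/(2.12)² = 8.08e4 N/C.

|E| = 8.08×10^4 N/C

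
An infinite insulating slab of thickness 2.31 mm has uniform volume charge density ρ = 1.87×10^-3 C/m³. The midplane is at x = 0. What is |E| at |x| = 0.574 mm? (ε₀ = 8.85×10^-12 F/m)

1.21e5 V/m

By symmetry E is perpendicular to the slab. A Gaussian pillbox from −0.574 mm to +0.574 mm (face area A) lies entirely within the slab.
Q_enc = ρ·(2x)·A and flux = 2EA, so 2EA = 2ρxA/ε₀ ⇒ E = |ρ|x/ε₀.
E = (1.87×10^-3)(0.000574)/(8.85×10^-12) = 1.21×10^5 N/C.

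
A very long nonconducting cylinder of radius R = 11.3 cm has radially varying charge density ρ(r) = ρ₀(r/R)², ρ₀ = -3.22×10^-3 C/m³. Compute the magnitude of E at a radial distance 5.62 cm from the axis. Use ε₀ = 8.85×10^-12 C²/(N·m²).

Choose a coaxial cylinder of radius r = 5.62 cm (arbitrary length L) as the Gaussian surface (r < R).
λ_enc = ∫₀^r ρ(r')·2πr' dr' = (2πρ₀/R²)·r^4/4 = -3.952e-6 C/m.
Since E is radial and uniform over the curved surface, Φ = E·2πrL = Q_enc/ε₀ = λ_enc L/ε₀.
E = |λ_enc|/(2πε₀r) = (3.952×10^-6)/(2π·8.85×10^-12·0.0562) = 1.26×10^6 N/C.

E ≈ 1.26e6 N/C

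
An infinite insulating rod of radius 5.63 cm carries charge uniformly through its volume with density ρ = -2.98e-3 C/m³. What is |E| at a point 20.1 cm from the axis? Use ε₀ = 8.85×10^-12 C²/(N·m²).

|E| ≈ 2.65×10^6 N/C

Choose a coaxial cylinder of radius r = 20.1 cm (arbitrary length L) as the Gaussian surface (r > 5.63 cm, full cross-section enclosed).
λ_enc = ρ·πR² = (-2.98e-3)π(0.0563)² = -2.967e-5 C/m.
Applying ∮E·dA = Q_enc/ε₀ with the end caps contributing no flux:
E = |λ_enc|/(2πε₀r) = (2.967e-5)/(2π·8.85×10^-12·0.201) = 2.65e6 N/C.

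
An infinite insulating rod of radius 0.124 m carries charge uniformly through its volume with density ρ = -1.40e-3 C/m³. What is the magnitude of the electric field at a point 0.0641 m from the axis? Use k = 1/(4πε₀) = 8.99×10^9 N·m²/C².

Choose a coaxial cylinder of radius r = 0.0641 m (arbitrary length L) as the Gaussian surface (r < R).
Charge inside radius r per length L is ρ·πr²·L, so λ_enc = ρπr² = -1.807×10^-5 C/m.
By Gauss's law (flux through the curved wall only), E·2πrL = λ_enc L/ε₀.
E = 2k|λ_enc|/r = 2(8.99×10^9)(1.807×10^-5)/(0.0641) = 5.07×10^6 N/C.

|E| = 5.07×10^6 N/C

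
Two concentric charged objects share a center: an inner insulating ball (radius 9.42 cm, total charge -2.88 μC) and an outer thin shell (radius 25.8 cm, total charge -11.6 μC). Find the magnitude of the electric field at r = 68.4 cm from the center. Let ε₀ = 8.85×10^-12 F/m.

2.78×10^5 V/m

Take a concentric spherical Gaussian surface of radius r = 68.4 cm (r > 25.8 cm, enclosing both).
Q_enc = (-2.88 μC) + (-11.6 μC) = -1.448×10^-5 C.
By Gauss's law, ∮E·dA = E·4πr² = Q_enc/ε₀.
E = |Q_enc|/(4πε₀r²) = (1.448e-5)/(4π·8.85×10^-12·(0.684)²) = 2.78×10^5 N/C.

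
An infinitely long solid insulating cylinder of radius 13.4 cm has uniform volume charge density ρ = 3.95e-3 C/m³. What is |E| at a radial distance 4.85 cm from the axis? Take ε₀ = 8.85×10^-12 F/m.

Choose a coaxial cylinder of radius r = 4.85 cm (arbitrary length L) as the Gaussian surface (r < R).
Charge inside radius r per length L is ρ·πr²·L, so λ_enc = ρπr² = 2.919×10^-5 C/m.
Applying ∮E·dA = Q_enc/ε₀ with the end caps contributing no flux:
E = |λ_enc|/(2πε₀r) = (2.919e-5)/(2π·8.85×10^-12·0.0485) = 1.08×10^7 N/C.

E ≈ 1.08×10^7 V/m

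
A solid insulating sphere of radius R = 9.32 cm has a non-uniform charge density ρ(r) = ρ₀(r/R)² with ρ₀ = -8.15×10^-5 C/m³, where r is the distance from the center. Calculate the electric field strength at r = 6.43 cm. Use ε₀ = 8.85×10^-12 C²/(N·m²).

|E| ≈ 5.64e4 N/C

By spherical symmetry E is radial; choose a Gaussian sphere of radius r = 6.43 cm (r < R).
Integrate the density: Q_enc = 4π ∫₀^r ρ₀(r'/R)^2 r'² dr' = 4πρ₀ r^5/(5·R²) = -2.592×10^-8 C.
Gauss's law: E·4πr² = Q_enc/ε₀.
E = |Q_enc|/(4πε₀r²) = (2.592×10^-8)/(4π·8.85×10^-12·(0.0643)²) = 5.64e4 N/C.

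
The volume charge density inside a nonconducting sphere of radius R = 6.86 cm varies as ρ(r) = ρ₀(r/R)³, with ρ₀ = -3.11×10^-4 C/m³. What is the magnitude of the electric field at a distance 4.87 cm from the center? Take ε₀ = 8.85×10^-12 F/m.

Symmetry ⇒ E = E(r) r̂. Gaussian sphere of radius r = 4.87 cm (r < R).
Integrate the density: Q_enc = 4π ∫₀^r ρ₀(r'/R)^3 r'² dr' = 4πρ₀ r^6/(6·R³) = -2.692×10^-8 C.
Since E is radial and uniform over the Gaussian sphere, Φ = E·4πr² = Q_enc/ε₀.
E = |Q_enc|/(4πε₀r²) = (2.692×10^-8)/(4π·8.85×10^-12·(0.0487)²) = 1.02×10^5 N/C.

|E| = 1.02×10^5 V/m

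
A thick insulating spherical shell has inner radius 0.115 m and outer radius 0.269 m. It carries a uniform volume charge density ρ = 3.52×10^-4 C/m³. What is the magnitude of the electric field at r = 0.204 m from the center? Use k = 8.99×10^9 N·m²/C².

By spherical symmetry E is radial; choose a Gaussian sphere of radius r = 0.204 m (within the shell material, 0.115 m < r < 0.269 m).
Enclosed charge is the volume from a to r: Q_enc = (4π/3)ρ(r³ − a³) = 1.028×10^-5 C.
By Gauss's law, ∮E·dA = E·4πr² = Q_enc/ε₀.
E = k|Q_enc|/r² = (8.99×10^9)(1.028×10^-5)/(0.204)² = 2.22e6 N/C.

|E| ≈ 2.22×10^6 N/C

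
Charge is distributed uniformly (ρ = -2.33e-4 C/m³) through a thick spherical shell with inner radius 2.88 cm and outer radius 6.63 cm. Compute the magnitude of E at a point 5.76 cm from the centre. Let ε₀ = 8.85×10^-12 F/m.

E ≈ 4.42×10^5 N/C

Symmetry ⇒ E = E(r) r̂. Gaussian sphere of radius r = 5.76 cm (within the shell material, 2.88 cm < r < 6.63 cm).
Enclosed charge is the volume from a to r: Q_enc = (4π/3)ρ(r³ − a³) = -1.632×10^-7 C.
Applying ∮E·dA = Q_enc/ε₀ with Φ = E(4πr²):
E = |Q_enc|/(4πε₀r²) = (1.632×10^-7)/(4π·8.85×10^-12·(0.0576)²) = 4.42e5 N/C.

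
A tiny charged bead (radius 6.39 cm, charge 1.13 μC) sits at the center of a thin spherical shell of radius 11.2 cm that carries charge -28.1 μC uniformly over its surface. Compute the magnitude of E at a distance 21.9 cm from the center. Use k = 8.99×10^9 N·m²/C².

By spherical symmetry E is radial; choose a Gaussian sphere of radius r = 21.9 cm (r > 11.2 cm, enclosing both).
Q_enc = (1.13 μC) + (-28.1 μC) = -2.697×10^-5 C.
Gauss's law: E·4πr² = Q_enc/ε₀.
E = k|Q_enc|/r² = (8.99×10^9)(2.697×10^-5)/(0.219)² = 5.06×10^6 N/C.

|E| = 5.06×10^6 N/C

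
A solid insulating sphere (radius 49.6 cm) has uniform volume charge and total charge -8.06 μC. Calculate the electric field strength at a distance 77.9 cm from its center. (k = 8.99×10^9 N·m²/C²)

1.19×10^5 V/m

Use a concentric Gaussian sphere at r = 77.9 cm (r > R, so the entire charge is enclosed).
Q_enc = -8.06 μC = -8.06×10^-6 C.
By Gauss's law, ∮E·dA = E·4πr² = Q_enc/ε₀.
E = k|Q_enc|/r² = (8.99×10^9)(8.06×10^-6)/(0.779)² = 1.19e5 N/C.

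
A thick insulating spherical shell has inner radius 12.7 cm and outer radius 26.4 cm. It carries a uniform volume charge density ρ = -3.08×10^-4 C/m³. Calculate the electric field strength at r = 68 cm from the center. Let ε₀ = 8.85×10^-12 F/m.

Take a concentric spherical Gaussian surface of radius r = 68 cm (r > 26.4 cm, enclosing the whole shell).
Q_enc = ρ·(4π/3)(b³ − a³) = (-3.08×10^-4)·(4π/3)·((0.264)³ − (0.127)³) = -2.11×10^-5 C.
Gauss's law: E·4πr² = Q_enc/ε₀.
E = |Q_enc|/(4πε₀r²) = (2.11×10^-5)/(4π·8.85×10^-12·(0.68)²) = 4.10e5 N/C.

E ≈ 4.10×10^5 N/C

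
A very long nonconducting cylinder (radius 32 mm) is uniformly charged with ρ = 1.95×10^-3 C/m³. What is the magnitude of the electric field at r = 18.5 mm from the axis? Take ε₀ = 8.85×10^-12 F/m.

Take a coaxial cylindrical Gaussian surface of radius r = 18.5 mm and length L (r < R).
Charge inside radius r per length L is ρ·πr²·L, so λ_enc = ρπr² = 2.097×10^-6 C/m.
Gauss's law: E·2πrL = λ_enc L/ε₀.
E = |λ_enc|/(2πε₀r) = (2.097e-6)/(2π·8.85×10^-12·0.0185) = 2.04e6 N/C.

|E| ≈ 2.04×10^6 N/C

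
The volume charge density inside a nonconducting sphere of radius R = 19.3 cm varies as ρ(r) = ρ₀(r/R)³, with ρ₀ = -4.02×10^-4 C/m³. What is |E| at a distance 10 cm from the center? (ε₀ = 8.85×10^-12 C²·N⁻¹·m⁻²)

|E| = 1.05×10^5 V/m

Use a concentric Gaussian sphere at r = 10 cm (r < R).
Integrate the density: Q_enc = 4π ∫₀^r ρ₀(r'/R)^3 r'² dr' = 4πρ₀ r^6/(6·R³) = -1.171e-7 C.
Gauss's law: E·4πr² = Q_enc/ε₀.
E = |Q_enc|/(4πε₀r²) = (1.171×10^-7)/(4π·8.85×10^-12·(0.1)²) = 1.05×10^5 N/C.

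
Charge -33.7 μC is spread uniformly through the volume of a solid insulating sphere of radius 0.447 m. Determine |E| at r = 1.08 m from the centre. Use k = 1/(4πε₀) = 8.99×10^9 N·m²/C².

E ≈ 2.60×10^5 N/C

Take a concentric spherical Gaussian surface of radius r = 1.08 m (r > R, so the entire charge is enclosed).
Q_enc = -33.7 μC = -3.37e-5 C.
By Gauss's law, ∮E·dA = E·4πr² = Q_enc/ε₀.
E = k|Q_enc|/r² = (8.99×10^9)(3.37e-5)/(1.08)² = 2.60e5 N/C.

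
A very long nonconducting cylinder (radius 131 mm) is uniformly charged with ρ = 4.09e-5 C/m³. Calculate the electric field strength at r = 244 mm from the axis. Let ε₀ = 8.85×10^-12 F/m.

E = 1.63×10^5 V/m

Coaxial Gaussian cylinder, radius r = 244 mm, length L (r > 131 mm, full cross-section enclosed).
λ_enc = ρ·πR² = (4.09e-5)π(0.131)² = 2.205×10^-6 C/m.
Applying ∮E·dA = Q_enc/ε₀ with the end caps contributing no flux:
E = |λ_enc|/(2πε₀r) = (2.205×10^-6)/(2π·8.85×10^-12·0.244) = 1.63e5 N/C.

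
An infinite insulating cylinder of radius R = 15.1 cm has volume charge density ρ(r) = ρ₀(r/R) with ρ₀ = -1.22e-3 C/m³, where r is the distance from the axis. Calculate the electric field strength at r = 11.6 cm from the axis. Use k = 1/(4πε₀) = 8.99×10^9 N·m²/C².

|E| = 4.09×10^6 V/m

Coaxial Gaussian cylinder, radius r = 11.6 cm, length L (r < R).
Integrating ρ over the cross-section to radius r: λ_enc = (2πρ₀/R) ∫₀^r r'^2 dr' = 2πρ₀ r^3/(3·R) = -2.641×10^-5 C/m.
Gauss's law: E·2πrL = λ_enc L/ε₀.
E = 2k|λ_enc|/r = 2(8.99×10^9)(2.641×10^-5)/(0.116) = 4.09e6 N/C.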